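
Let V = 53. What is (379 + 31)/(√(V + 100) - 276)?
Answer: -37720/25341 - 410*√17/25341 ≈ -1.5552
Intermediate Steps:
(379 + 31)/(√(V + 100) - 276) = (379 + 31)/(√(53 + 100) - 276) = 410/(√153 - 276) = 410/(3*√17 - 276) = 410/(-276 + 3*√17)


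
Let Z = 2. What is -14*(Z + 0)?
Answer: -28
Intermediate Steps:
-14*(Z + 0) = -14*(2 + 0) = -14*2 = -28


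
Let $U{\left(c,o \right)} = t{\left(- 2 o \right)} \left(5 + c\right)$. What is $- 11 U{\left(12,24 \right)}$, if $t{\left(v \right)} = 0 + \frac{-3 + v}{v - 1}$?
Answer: $- \frac{9537}{49} \approx -194.63$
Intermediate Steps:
$t{\left(v \right)} = \frac{-3 + v}{-1 + v}$ ($t{\left(v \right)} = 0 + \frac{-3 + v}{-1 + v} = \frac{-3 + v}{-1 + v}$)
$U{\left(c,o \right)} = \frac{\left(-3 - 2 o\right) \left(5 + c\right)}{-1 - 2 o}$ ($U{\left(c,o \right)} = \frac{-3 - 2 o}{-1 - 2 o} \left(5 + c\right) = \frac{\left(-3 - 2 o\right) \left(5 + c\right)}{-1 - 2 o}$)
$- 11 U{\left(12,24 \right)} = - 11 \frac{\left(3 + 2 \cdot 24\right) \left(5 + 12\right)}{1 + 2 \cdot 24} = - 11 \frac{1}{1 + 48} \left(3 + 48\right) 17 = - 11 \cdot \frac{1}{49} \cdot 51 \cdot 17 = \left(-11\right) \frac{867}{49} = - \frac{9537}{49}$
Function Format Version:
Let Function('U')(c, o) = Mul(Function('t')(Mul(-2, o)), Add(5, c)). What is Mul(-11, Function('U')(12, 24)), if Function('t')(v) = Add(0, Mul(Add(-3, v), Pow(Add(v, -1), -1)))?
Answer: Rational(-9537, 49) ≈ -194.63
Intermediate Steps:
Function('t')(v) = Mul(Pow(Add(-1, v), -1), Add(-3, v)) (Function('t')(v) = Add(0, Mul(Add(-3, v), Pow(Add(-1, v), -1))) = Add(0, Mul(Pow(Add(-1, v), -1), Add(-3, v))) = Mul(Pow(Add(-1, v), -1), Add(-3, v)))
Function('U')(c, o) = Mul(Pow(Add(-1, Mul(-2, o)), -1), Add(-3, Mul(-2, o)), Add(5, c)) (Function('U')(c, o) = Mul(Mul(Pow(Add(-1, Mul(-2, o)), -1), Add(-3, Mul(-2, o))), Add(5, c)) = Mul(Pow(Add(-1, Mul(-2, o)), -1), Add(-3, Mul(-2, o)), Add(5, c)))
Mul(-11, Function('U')(12, 24)) = Mul(-11, Mul(Pow(Add(1, Mul(2, 24)), -1), Add(3, Mul(2, 24)), Add(5, 12))) = Mul(-11, Mul(Pow(Add(1, 48), -1), Add(3, 48), 17)) = Mul(-11, Mul(Pow(49, -1), 51, 17)) = Mul(-11, Mul(Rational(1, 49), 51, 17)) = Mul(-11, Rational(867, 49)) = Rational(-9537, 49)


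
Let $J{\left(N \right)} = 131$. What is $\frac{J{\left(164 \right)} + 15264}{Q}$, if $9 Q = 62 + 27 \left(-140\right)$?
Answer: $- \frac{138555}{3718} \approx -37.266$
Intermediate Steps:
$Q = - \frac{3718}{9}$ ($Q = \frac{62 + 27 \left(-140\right)}{9} = \frac{62 - 3780}{9} = \frac{1}{9} \left(-3718\right) = - \frac{3718}{9} \approx -413.11$)
$\frac{J{\left(164 \right)} + 15264}{Q} = \frac{131 + 15264}{- \frac{3718}{9}} = 15395 \left(- \frac{9}{3718}\right) = - \frac{138555}{3718}$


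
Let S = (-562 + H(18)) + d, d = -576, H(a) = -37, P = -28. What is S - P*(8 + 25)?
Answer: -251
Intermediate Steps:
S = -1175 (S = (-562 - 37) - 576 = -599 - 576 = -1175)
S - P*(8 + 25) = -1175 - (-28)*(8 + 25) = -1175 - (-28)*33 = -1175 - 1*(-924) = -1175 + 924 = -251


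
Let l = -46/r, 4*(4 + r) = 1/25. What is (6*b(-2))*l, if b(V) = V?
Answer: -18400/133 ≈ -138.35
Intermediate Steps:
r = -399/100 (r = -4 + (1/4)/25 = -4 + (1/4)*(1/25) = -4 + 1/100 = -399/100 ≈ -3.9900)
l = 4600/399 (l = -46/(-399/100) = -46*(-100/399) = 4600/399 ≈ 11.529)
(6*b(-2))*l = (6*(-2))*(4600/399) = -12*4600/399 = -18400/133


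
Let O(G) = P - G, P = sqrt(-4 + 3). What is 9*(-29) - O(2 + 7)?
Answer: -252 - I ≈ -252.0 - 1.0*I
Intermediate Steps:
P = I (P = sqrt(-1) = I ≈ 1.0*I)
O(G) = I - G
9*(-29) - O(2 + 7) = 9*(-29) - (I - (2 + 7)) = -261 - (I - 1*9) = -261 - (I - 9) = -261 - (-9 + I) = -261 + (9 - I) = -252 - I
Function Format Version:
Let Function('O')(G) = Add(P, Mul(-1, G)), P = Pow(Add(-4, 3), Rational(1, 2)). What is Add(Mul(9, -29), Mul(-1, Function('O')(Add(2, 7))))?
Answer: Add(-252, Mul(-1, I)) ≈ Add(-252.00, Mul(-1.0000, I))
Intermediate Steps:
P = I (P = Pow(-1, Rational(1, 2)) = I ≈ Mul(1.0000, I))
Function('O')(G) = Add(I, Mul(-1, G))
Add(Mul(9, -29), Mul(-1, Function('O')(Add(2, 7)))) = Add(Mul(9, -29), Mul(-1, Add(I, Mul(-1, Add(2, 7))))) = Add(-261, Mul(-1, Add(I, Mul(-1, 9)))) = Add(-261, Mul(-1, Add(I, -9))) = Add(-261, Mul(-1, Add(-9, I))) = Add(-261, Add(9, Mul(-1, I))) = Add(-252, Mul(-1, I))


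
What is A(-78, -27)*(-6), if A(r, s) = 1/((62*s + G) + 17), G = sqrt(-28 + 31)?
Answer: 4971/1372823 + 3*sqrt(3)/1372823 ≈ 0.0036248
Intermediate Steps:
G = sqrt(3) ≈ 1.7320
A(r, s) = 1/(17 + sqrt(3) + 62*s) (A(r, s) = 1/((62*s + sqrt(3)) + 17) = 1/((sqrt(3) + 62*s) + 17) = 1/(17 + sqrt(3) + 62*s))
A(-78, -27)*(-6) = -6/(17 + sqrt(3) + 62*(-27)) = -6/(17 + sqrt(3) - 1674) = -6/(-1657 + sqrt(3))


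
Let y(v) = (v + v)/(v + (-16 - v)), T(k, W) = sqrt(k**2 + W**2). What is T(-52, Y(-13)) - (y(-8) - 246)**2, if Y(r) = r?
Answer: -60025 + 13*sqrt(17) ≈ -59971.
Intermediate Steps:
T(k, W) = sqrt(W**2 + k**2)
y(v) = -v/8 (y(v) = (2*v)/(-16) = (2*v)*(-1/16) = -v/8)
T(-52, Y(-13)) - (y(-8) - 246)**2 = sqrt((-13)**2 + (-52)**2) - (-1/8*(-8) - 246)**2 = sqrt(169 + 2704) - (1 - 246)**2 = sqrt(2873) - 1*(-245)**2 = 13*sqrt(17) - 1*60025 = 13*sqrt(17) - 60025 = -60025 + 13*sqrt(17)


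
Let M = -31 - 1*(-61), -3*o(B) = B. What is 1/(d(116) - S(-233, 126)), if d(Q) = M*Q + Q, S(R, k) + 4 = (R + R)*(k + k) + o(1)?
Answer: 3/363097 ≈ 8.2623e-6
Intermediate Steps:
o(B) = -B/3
M = 30 (M = -31 + 61 = 30)
S(R, k) = -13/3 + 4*R*k (S(R, k) = -4 + ((R + R)*(k + k) - ⅓*1) = -4 + ((2*R)*(2*k) - ⅓) = -4 + (4*R*k - ⅓) = -4 + (-⅓ + 4*R*k) = -13/3 + 4*R*k)
d(Q) = 31*Q (d(Q) = 30*Q + Q = 31*Q)
1/(d(116) - S(-233, 126)) = 1/(31*116 - (-13/3 + 4*(-233)*126)) = 1/(3596 - (-13/3 - 117432)) = 1/(3596 - 1*(-352309/3)) = 1/(3596 + 352309/3) = 1/(363097/3) = 3/363097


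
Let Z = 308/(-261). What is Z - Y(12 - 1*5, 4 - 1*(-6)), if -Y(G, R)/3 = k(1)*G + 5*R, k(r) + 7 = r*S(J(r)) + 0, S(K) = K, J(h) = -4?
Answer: -21449/261 ≈ -82.180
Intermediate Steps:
k(r) = -7 - 4*r (k(r) = -7 + (r*(-4) + 0) = -7 + (-4*r + 0) = -7 - 4*r)
Z = -308/261 (Z = 308*(-1/261) = -308/261 ≈ -1.1801)
Y(G, R) = -15*R + 33*G (Y(G, R) = -3*((-7 - 4*1)*G + 5*R) = -3*((-7 - 4)*G + 5*R) = -3*(-11*G + 5*R) = -15*R + 33*G)
Z - Y(12 - 1*5, 4 - 1*(-6)) = -308/261 - (-15*(4 - 1*(-6)) + 33*(12 - 1*5)) = -308/261 - (-15*(4 + 6) + 33*(12 - 5)) = -308/261 - (-15*10 + 33*7) = -308/261 - (-150 + 231) = -308/261 - 1*81 = -308/261 - 81 = -21449/261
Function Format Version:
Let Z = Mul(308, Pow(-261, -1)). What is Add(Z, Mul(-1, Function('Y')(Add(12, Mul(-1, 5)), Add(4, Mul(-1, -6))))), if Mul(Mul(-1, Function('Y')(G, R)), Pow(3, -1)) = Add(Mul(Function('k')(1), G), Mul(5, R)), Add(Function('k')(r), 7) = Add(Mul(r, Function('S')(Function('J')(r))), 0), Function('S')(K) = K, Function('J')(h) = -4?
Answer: Rational(-21449, 261) ≈ -82.180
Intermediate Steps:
Function('k')(r) = Add(-7, Mul(-4, r)) (Function('k')(r) = Add(-7, Add(Mul(r, -4), 0)) = Add(-7, Add(Mul(-4, r), 0)) = Add(-7, Mul(-4, r)))
Z = Rational(-308, 261) (Z = Mul(308, Rational(-1, 261)) = Rational(-308, 261) ≈ -1.1801)
Function('Y')(G, R) = Add(Mul(-15, R), Mul(33, G)) (Function('Y')(G, R) = Mul(-3, Add(Mul(Add(-7, Mul(-4, 1)), G), Mul(5, R))) = Mul(-3, Add(Mul(Add(-7, -4), G), Mul(5, R))) = Mul(-3, Add(Mul(-11, G), Mul(5, R))) = Add(Mul(-15, R), Mul(33, G)))
Add(Z, Mul(-1, Function('Y')(Add(12, Mul(-1, 5)), Add(4, Mul(-1, -6))))) = Add(Rational(-308, 261), Mul(-1, Add(Mul(-15, Add(4, Mul(-1, -6))), Mul(33, Add(12, Mul(-1, 5)))))) = Add(Rational(-308, 261), Mul(-1, Add(Mul(-15, Add(4, 6)), Mul(33, Add(12, -5))))) = Add(Rational(-308, 261), Mul(-1, Add(Mul(-15, 10), Mul(33, 7)))) = Add(Rational(-308, 261), Mul(-1, Add(-150, 231))) = Add(Rational(-308, 261), Mul(-1, 81)) = Add(Rational(-308, 261), -81) = Rational(-21449, 261)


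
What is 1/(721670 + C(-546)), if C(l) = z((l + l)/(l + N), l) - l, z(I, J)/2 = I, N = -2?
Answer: 137/98944138 ≈ 1.3846e-6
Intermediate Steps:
z(I, J) = 2*I
C(l) = -l + 4*l/(-2 + l) (C(l) = 2*((l + l)/(l - 2)) - l = 2*((2*l)/(-2 + l)) - l = 2*(2*l/(-2 + l)) - l = 4*l/(-2 + l) - l = -l + 4*l/(-2 + l))
1/(721670 + C(-546)) = 1/(721670 - 546*(6 - 1*(-546))/(-2 - 546)) = 1/(721670 - 546*(6 + 546)/(-548)) = 1/(721670 - 546*(-1/548)*552) = 1/(721670 + 75348/137) = 1/(98944138/137) = 137/98944138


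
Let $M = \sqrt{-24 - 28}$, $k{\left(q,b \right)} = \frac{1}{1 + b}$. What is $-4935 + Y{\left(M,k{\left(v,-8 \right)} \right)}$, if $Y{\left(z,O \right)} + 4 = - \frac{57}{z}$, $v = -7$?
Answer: $-4939 + \frac{57 i \sqrt{13}}{26} \approx -4939.0 + 7.9045 i$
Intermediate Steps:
$M = 2 i \sqrt{13}$ ($M = \sqrt{-52} = 2 i \sqrt{13} \approx 7.2111 i$)
$Y{\left(z,O \right)} = -4 - \frac{57}{z}$
$-4935 + Y{\left(M,k{\left(v,-8 \right)} \right)} = -4935 - \left(4 + \frac{57}{2 i \sqrt{13}}\right) = -4935 - \left(4 + 57 \left(- \frac{i \sqrt{13}}{26}\right)\right) = -4935 - \left(4 - \frac{57 i \sqrt{13}}{26}\right) = -4939 + \frac{57 i \sqrt{13}}{26}$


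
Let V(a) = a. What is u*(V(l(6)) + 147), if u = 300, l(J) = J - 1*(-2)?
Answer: 46500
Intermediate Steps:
l(J) = 2 + J (l(J) = J + 2 = 2 + J)
u*(V(l(6)) + 147) = 300*((2 + 6) + 147) = 300*(8 + 147) = 300*155 = 46500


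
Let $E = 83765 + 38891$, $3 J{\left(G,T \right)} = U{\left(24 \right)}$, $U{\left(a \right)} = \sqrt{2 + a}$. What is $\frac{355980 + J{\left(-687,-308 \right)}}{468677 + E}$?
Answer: $\frac{118660}{197111} + \frac{\sqrt{26}}{1773999} \approx 0.602$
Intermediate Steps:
$J{\left(G,T \right)} = \frac{\sqrt{26}}{3}$ ($J{\left(G,T \right)} = \frac{\sqrt{2 + 24}}{3} = \frac{\sqrt{26}}{3}$)
$E = 122656$
$\frac{355980 + J{\left(-687,-308 \right)}}{468677 + E} = \frac{355980 + \frac{\sqrt{26}}{3}}{468677 + 122656} = \frac{355980 + \frac{\sqrt{26}}{3}}{591333} = \left(355980 + \frac{\sqrt{26}}{3}\right) \frac{1}{591333} = \frac{118660}{197111} + \frac{\sqrt{26}}{1773999}$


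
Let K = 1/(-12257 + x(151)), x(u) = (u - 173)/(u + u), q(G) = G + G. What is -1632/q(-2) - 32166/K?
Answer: 59533473396/151 ≈ 3.9426e+8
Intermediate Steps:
q(G) = 2*G
x(u) = (-173 + u)/(2*u) (x(u) = (-173 + u)/((2*u)) = (-173 + u)*(1/(2*u)) = (-173 + u)/(2*u))
K = -151/1850818 (K = 1/(-12257 + (1/2)*(-173 + 151)/151) = 1/(-12257 + (1/2)*(1/151)*(-22)) = 1/(-12257 - 11/151) = 1/(-1850818/151) = -151/1850818 ≈ -8.1585e-5)
-1632/q(-2) - 32166/K = -1632/(2*(-2)) - 32166/(-151/1850818) = -1632/(-4) - 32166*(-1850818/151) = -1632*(-1/4) + 59533411788/151 = 408 + 59533411788/151 = 59533473396/151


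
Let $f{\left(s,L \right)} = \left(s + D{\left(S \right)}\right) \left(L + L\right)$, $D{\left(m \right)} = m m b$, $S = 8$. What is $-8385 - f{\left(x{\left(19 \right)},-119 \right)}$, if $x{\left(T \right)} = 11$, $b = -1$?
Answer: $-20999$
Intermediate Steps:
$D{\left(m \right)} = - m^{2}$ ($D{\left(m \right)} = m m \left(-1\right) = m^{2} \left(-1\right) = - m^{2}$)
$f{\left(s,L \right)} = 2 L \left(-64 + s\right)$ ($f{\left(s,L \right)} = \left(s - 8^{2}\right) \left(L + L\right) = \left(s - 64\right) 2 L = \left(-64 + s\right) 2 L = 2 L \left(-64 + s\right)$)
$-8385 - f{\left(x{\left(19 \right)},-119 \right)} = -8385 - 2 \left(-119\right) \left(-64 + 11\right) = -8385 - 2 \left(-119\right) \left(-53\right) = -8385 - 12614 = -20999$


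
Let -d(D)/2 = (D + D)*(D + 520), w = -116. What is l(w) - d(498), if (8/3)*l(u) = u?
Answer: 4055625/2 ≈ 2.0278e+6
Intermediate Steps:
l(u) = 3*u/8
d(D) = -4*D*(520 + D) (d(D) = -2*(D + D)*(D + 520) = -2*2*D*(520 + D) = -4*D*(520 + D))
l(w) - d(498) = (3/8)*(-116) - (-4)*498*(520 + 498) = -87/2 - (-4)*498*1018 = -87/2 - 1*(-2027856) = -87/2 + 2027856 = 4055625/2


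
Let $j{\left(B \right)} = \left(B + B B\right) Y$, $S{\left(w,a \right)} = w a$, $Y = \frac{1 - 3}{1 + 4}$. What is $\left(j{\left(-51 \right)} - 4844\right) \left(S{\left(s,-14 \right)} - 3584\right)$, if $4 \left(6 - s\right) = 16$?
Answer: $21180768$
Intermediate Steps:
$s = 2$ ($s = 6 - 4 = 2$)
$Y = - \frac{2}{5} \approx -0.4$
$S{\left(w,a \right)} = a w$
$j{\left(B \right)} = - \frac{2 B}{5} - \frac{2 B^{2}}{5}$ ($j{\left(B \right)} = \left(B + B B\right) \left(- \frac{2}{5}\right) = \left(B + B^{2}\right) \left(- \frac{2}{5}\right) = - \frac{2 B}{5} - \frac{2 B^{2}}{5}$)
$\left(j{\left(-51 \right)} - 4844\right) \left(S{\left(s,-14 \right)} - 3584\right) = \left(\left(- \frac{2}{5}\right) \left(-51\right) \left(1 - 51\right) - 4844\right) \left(\left(-14\right) 2 - 3584\right) = \left(\left(- \frac{2}{5}\right) \left(-51\right) \left(-50\right) - 4844\right) \left(-28 - 3584\right) = \left(-1020 - 4844\right) \left(-3612\right) = \left(-5864\right) \left(-3612\right) = 21180768$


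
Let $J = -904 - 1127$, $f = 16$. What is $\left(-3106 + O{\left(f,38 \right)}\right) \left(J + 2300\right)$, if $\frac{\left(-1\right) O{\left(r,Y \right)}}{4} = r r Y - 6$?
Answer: $-11296386$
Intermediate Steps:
$J = -2031$
$O{\left(r,Y \right)} = 24 - 4 Y r^{2}$ ($O{\left(r,Y \right)} = - 4 \left(r r Y - 6\right) = - 4 \left(r^{2} Y - 6\right) = - 4 \left(Y r^{2} - 6\right) = - 4 \left(-6 + Y r^{2}\right) = 24 - 4 Y r^{2}$)
$\left(-3106 + O{\left(f,38 \right)}\right) \left(J + 2300\right) = \left(-3106 + \left(24 - 152 \cdot 16^{2}\right)\right) \left(-2031 + 2300\right) = \left(-3106 + \left(24 - 152 \cdot 256\right)\right) 269 = \left(-3106 + \left(24 - 38912\right)\right) 269 = \left(-3106 - 38888\right) 269 = \left(-41994\right) 269 = -11296386$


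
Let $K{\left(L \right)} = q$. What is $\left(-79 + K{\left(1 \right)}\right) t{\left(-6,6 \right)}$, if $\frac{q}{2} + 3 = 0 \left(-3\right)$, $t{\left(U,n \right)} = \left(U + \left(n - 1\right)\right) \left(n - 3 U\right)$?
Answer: $2040$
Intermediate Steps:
$t{\left(U,n \right)} = \left(n - 3 U\right) \left(-1 + U + n\right)$ ($t{\left(U,n \right)} = \left(U + \left(n - 1\right)\right) \left(n - 3 U\right) = \left(U + \left(-1 + n\right)\right) \left(n - 3 U\right) = \left(-1 + U + n\right) \left(n - 3 U\right) = \left(n - 3 U\right) \left(-1 + U + n\right)$)
$q = -6$ ($q = -6 + 2 \cdot 0 \left(-3\right) = -6 + 2 \cdot 0 = -6 + 0 = -6$)
$K{\left(L \right)} = -6$
$\left(-79 + K{\left(1 \right)}\right) t{\left(-6,6 \right)} = \left(-79 - 6\right) \left(6^{2} - 6 - 3 \left(-6\right)^{2} + 3 \left(-6\right) - \left(-12\right) 6\right) = - 85 \left(36 - 6 - 108 - 18 + 72\right) = \left(-85\right) \left(-24\right) = 2040$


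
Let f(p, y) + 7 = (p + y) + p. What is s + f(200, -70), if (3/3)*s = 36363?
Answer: 36686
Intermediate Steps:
s = 36363
f(p, y) = -7 + y + 2*p (f(p, y) = -7 + ((p + y) + p) = -7 + (y + 2*p) = -7 + y + 2*p)
s + f(200, -70) = 36363 + (-7 - 70 + 2*200) = 36363 + (-7 - 70 + 400) = 36363 + 323 = 36686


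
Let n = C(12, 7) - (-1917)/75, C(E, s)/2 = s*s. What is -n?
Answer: -3089/25 ≈ -123.56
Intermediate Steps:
C(E, s) = 2*s**2 (C(E, s) = 2*(s*s) = 2*s**2)
n = 3089/25 (n = 2*7**2 - (-1917)/75 = 2*49 - (-1917)/75 = 98 - 71*(-9/25) = 98 + 639/25 = 3089/25 ≈ 123.56)
-n = -1*3089/25 = -3089/25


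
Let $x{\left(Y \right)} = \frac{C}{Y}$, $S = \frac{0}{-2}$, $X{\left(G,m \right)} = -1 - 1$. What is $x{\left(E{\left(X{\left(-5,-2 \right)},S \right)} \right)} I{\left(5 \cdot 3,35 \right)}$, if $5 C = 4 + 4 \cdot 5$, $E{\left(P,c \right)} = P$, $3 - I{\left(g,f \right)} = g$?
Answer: $\frac{144}{5} \approx 28.8$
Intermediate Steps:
$X{\left(G,m \right)} = -2$
$I{\left(g,f \right)} = 3 - g$
$S = 0$ ($S = 0 \left(- \frac{1}{2}\right) = 0$)
$C = \frac{24}{5}$ ($C = \frac{4 + 4 \cdot 5}{5} = \frac{4 + 20}{5} = \frac{1}{5} \cdot 24 = \frac{24}{5} \approx 4.8$)
$x{\left(Y \right)} = \frac{24}{5 Y}$
$x{\left(E{\left(X{\left(-5,-2 \right)},S \right)} \right)} I{\left(5 \cdot 3,35 \right)} = \frac{24}{5 \left(-2\right)} \left(3 - 5 \cdot 3\right) = \frac{24}{5} \left(- \frac{1}{2}\right) \left(3 - 15\right) = - \frac{12 \left(3 - 15\right)}{5} = \left(- \frac{12}{5}\right) \left(-12\right) = \frac{144}{5}$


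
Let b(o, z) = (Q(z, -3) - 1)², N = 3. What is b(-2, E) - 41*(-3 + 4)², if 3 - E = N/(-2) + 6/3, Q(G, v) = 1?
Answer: -41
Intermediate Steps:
E = 5/2 (E = 3 - (3/(-2) + 6/3) = 3 - (3*(-½) + 6*(⅓)) = 3 - (-3/2 + 2) = 3 - 1*½ = 3 - ½ = 5/2 ≈ 2.5000)
b(o, z) = 0 (b(o, z) = (1 - 1)² = 0² = 0)
b(-2, E) - 41*(-3 + 4)² = 0 - 41*(-3 + 4)² = 0 - 41*1² = 0 - 41*1 = 0 - 41 = -41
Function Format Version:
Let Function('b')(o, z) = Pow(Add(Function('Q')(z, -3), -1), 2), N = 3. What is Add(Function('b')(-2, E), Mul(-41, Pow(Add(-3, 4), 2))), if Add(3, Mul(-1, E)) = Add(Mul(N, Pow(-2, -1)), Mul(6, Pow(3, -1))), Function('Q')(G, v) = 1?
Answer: -41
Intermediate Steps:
E = Rational(5, 2) (E = Add(3, Mul(-1, Add(Mul(3, Pow(-2, -1)), Mul(6, Pow(3, -1))))) = Add(3, Mul(-1, Add(Mul(3, Rational(-1, 2)), Mul(6, Rational(1, 3))))) = Add(3, Mul(-1, Add(Rational(-3, 2), 2))) = Add(3, Mul(-1, Rational(1, 2))) = Add(3, Rational(-1, 2)) = Rational(5, 2) ≈ 2.5000)
Function('b')(o, z) = 0 (Function('b')(o, z) = Pow(Add(1, -1), 2) = Pow(0, 2) = 0)
Add(Function('b')(-2, E), Mul(-41, Pow(Add(-3, 4), 2))) = Add(0, Mul(-41, Pow(Add(-3, 4), 2))) = Add(0, Mul(-41, Pow(1, 2))) = Add(0, Mul(-41, 1)) = Add(0, -41) = -41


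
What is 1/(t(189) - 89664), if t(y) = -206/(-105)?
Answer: -105/9414514 ≈ -1.1153e-5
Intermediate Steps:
t(y) = 206/105 (t(y) = -206*(-1/105) = 206/105)
1/(t(189) - 89664) = 1/(206/105 - 89664) = 1/(-9414514/105) = -105/9414514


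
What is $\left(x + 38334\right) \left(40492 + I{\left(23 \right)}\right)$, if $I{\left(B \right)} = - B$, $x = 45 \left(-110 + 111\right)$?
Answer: $1553159751$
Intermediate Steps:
$x = 45$ ($x = 45 \cdot 1 = 45$)
$\left(x + 38334\right) \left(40492 + I{\left(23 \right)}\right) = \left(45 + 38334\right) \left(40492 - 23\right) = 38379 \left(40492 - 23\right) = 38379 \cdot 40469 = 1553159751$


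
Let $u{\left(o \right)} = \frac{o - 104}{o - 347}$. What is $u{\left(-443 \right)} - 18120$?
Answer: $- \frac{14314253}{790} \approx -18119.0$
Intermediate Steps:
$u{\left(o \right)} = \frac{-104 + o}{-347 + o}$
$u{\left(-443 \right)} - 18120 = \frac{-104 - 443}{-347 - 443} - 18120 = \frac{1}{-790} \left(-547\right) - 18120 = \left(- \frac{1}{790}\right) \left(-547\right) - 18120 = \frac{547}{790} - 18120 = - \frac{14314253}{790}$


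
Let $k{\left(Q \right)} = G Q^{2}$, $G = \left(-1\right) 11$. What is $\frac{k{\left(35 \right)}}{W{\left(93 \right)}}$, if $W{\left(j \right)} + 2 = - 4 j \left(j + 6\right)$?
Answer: $\frac{2695}{7366} \approx 0.36587$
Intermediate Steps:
$G = -11$
$k{\left(Q \right)} = - 11 Q^{2}$
$W{\left(j \right)} = -2 - 4 j \left(6 + j\right)$ ($W{\left(j \right)} = -2 + - 4 j \left(j + 6\right) = -2 + - 4 j \left(6 + j\right) = -2 - 4 j \left(6 + j\right)$)
$\frac{k{\left(35 \right)}}{W{\left(93 \right)}} = \frac{\left(-11\right) 35^{2}}{-2 - 2232 - 4 \cdot 93^{2}} = \frac{\left(-11\right) 1225}{-2 - 2232 - 34596} = - \frac{13475}{-2 - 2232 - 34596} = - \frac{13475}{-36830} = \left(-13475\right) \left(- \frac{1}{36830}\right) = \frac{2695}{7366}$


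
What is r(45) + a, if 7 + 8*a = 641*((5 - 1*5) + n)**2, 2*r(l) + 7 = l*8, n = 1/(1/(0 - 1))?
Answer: 1023/4 ≈ 255.75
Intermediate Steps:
n = -1 (n = 1/(1/(-1)) = 1/(-1) = -1)
r(l) = -7/2 + 4*l (r(l) = -7/2 + (l*8)/2 = -7/2 + (8*l)/2 = -7/2 + 4*l)
a = 317/4 (a = -7/8 + (641*((5 - 1*5) - 1)**2)/8 = -7/8 + (641*((5 - 5) - 1)**2)/8 = -7/8 + (641*(0 - 1)**2)/8 = -7/8 + (641*(-1)**2)/8 = -7/8 + (641*1)/8 = -7/8 + (1/8)*641 = -7/8 + 641/8 = 317/4 ≈ 79.250)
r(45) + a = (-7/2 + 4*45) + 317/4 = (-7/2 + 180) + 317/4 = 353/2 + 317/4 = 1023/4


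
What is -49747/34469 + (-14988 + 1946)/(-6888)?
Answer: 53443681/118711236 ≈ 0.45020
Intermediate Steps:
-49747/34469 + (-14988 + 1946)/(-6888) = -49747*1/34469 - 13042*(-1/6888) = -49747/34469 + 6521/3444 = 53443681/118711236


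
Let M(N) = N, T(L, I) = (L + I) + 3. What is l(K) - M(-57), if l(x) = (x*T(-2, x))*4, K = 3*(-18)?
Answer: 11505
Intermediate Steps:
T(L, I) = 3 + I + L (T(L, I) = (I + L) + 3 = 3 + I + L)
K = -54
l(x) = 4*x*(1 + x) (l(x) = (x*(3 + x - 2))*4 = (x*(1 + x))*4 = 4*x*(1 + x))
l(K) - M(-57) = 4*(-54)*(1 - 54) - 1*(-57) = 4*(-54)*(-53) + 57 = 11448 + 57 = 11505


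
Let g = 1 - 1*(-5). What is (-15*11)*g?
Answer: -990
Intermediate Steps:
g = 6 (g = 1 + 5 = 6)
(-15*11)*g = -15*11*6 = -165*6 = -990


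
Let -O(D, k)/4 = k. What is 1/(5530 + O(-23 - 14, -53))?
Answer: 1/5742 ≈ 0.00017416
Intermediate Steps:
O(D, k) = -4*k
1/(5530 + O(-23 - 14, -53)) = 1/(5530 - 4*(-53)) = 1/(5530 + 212) = 1/5742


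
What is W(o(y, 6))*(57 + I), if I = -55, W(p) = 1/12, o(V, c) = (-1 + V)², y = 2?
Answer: ⅙ ≈ 0.16667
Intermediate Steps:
W(p) = 1/12
W(o(y, 6))*(57 + I) = (57 - 55)/12 = (1/12)*2 = ⅙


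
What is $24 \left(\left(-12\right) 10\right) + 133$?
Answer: $-2747$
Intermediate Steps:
$24 \left(\left(-12\right) 10\right) + 133 = 24 \left(-120\right) + 133 = -2880 + 133 = -2747$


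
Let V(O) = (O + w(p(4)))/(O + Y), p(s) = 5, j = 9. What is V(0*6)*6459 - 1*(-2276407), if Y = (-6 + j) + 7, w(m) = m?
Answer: 4559273/2 ≈ 2.2796e+6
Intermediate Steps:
Y = 10 (Y = (-6 + 9) + 7 = 3 + 7 = 10)
V(O) = (5 + O)/(10 + O) (V(O) = (O + 5)/(O + 10) = (5 + O)/(10 + O))
V(0*6)*6459 - 1*(-2276407) = ((5 + 0*6)/(10 + 0*6))*6459 - 1*(-2276407) = ((5 + 0)/(10 + 0))*6459 + 2276407 = (5/10)*6459 + 2276407 = ((⅒)*5)*6459 + 2276407 = (½)*6459 + 2276407 = 6459/2 + 2276407 = 4559273/2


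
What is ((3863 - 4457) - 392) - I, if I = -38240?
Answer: 37254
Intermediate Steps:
((3863 - 4457) - 392) - I = ((3863 - 4457) - 392) - 1*(-38240) = (-594 - 392) + 38240 = -986 + 38240 = 37254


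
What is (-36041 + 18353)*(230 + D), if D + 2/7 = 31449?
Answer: -3922331688/7 ≈ -5.6033e+8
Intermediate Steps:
D = 220141/7 (D = -2/7 + 31449 = 220141/7 ≈ 31449.)
(-36041 + 18353)*(230 + D) = (-36041 + 18353)*(230 + 220141/7) = -17688*221751/7 = -3922331688/7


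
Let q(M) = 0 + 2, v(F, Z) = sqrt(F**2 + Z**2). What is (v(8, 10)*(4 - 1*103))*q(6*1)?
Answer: -396*sqrt(41) ≈ -2535.6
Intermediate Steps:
q(M) = 2
(v(8, 10)*(4 - 1*103))*q(6*1) = (sqrt(8**2 + 10**2)*(4 - 1*103))*2 = (sqrt(64 + 100)*(4 - 103))*2 = (sqrt(164)*(-99))*2 = ((2*sqrt(41))*(-99))*2 = -198*sqrt(41)*2 = -396*sqrt(41)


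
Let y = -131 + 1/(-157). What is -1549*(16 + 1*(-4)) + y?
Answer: -2938884/157 ≈ -18719.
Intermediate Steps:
y = -20568/157 (y = -131 - 1/157 = -20568/157 ≈ -131.01)
-1549*(16 + 1*(-4)) + y = -1549*(16 + 1*(-4)) - 20568/157 = -1549*(16 - 4) - 20568/157 = -1549*12 - 20568/157 = -18588 - 20568/157 = -2938884/157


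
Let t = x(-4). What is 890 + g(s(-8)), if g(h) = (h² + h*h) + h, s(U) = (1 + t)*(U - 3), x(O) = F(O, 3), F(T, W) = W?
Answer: 4718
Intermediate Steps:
x(O) = 3
t = 3
s(U) = -12 + 4*U (s(U) = (1 + 3)*(U - 3) = 4*(-3 + U) = -12 + 4*U)
g(h) = h + 2*h² (g(h) = (h² + h²) + h = 2*h² + h = h + 2*h²)
890 + g(s(-8)) = 890 + (-12 + 4*(-8))*(1 + 2*(-12 + 4*(-8))) = 890 + (-12 - 32)*(1 + 2*(-12 - 32)) = 890 - 44*(1 + 2*(-44)) = 890 - 44*(1 - 88) = 890 - 44*(-87) = 890 + 3828 = 4718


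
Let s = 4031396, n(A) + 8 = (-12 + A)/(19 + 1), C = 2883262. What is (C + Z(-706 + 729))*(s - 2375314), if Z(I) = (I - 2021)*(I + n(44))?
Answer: 23599956795032/5 ≈ 4.7200e+12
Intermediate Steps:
n(A) = -43/5 + A/20 (n(A) = -8 + (-12 + A)/(19 + 1) = -8 + (-12 + A)/20 = -8 + (-12 + A)*(1/20) = -8 + (-⅗ + A/20) = -43/5 + A/20)
Z(I) = (-2021 + I)*(-32/5 + I) (Z(I) = (I - 2021)*(I + (-43/5 + (1/20)*44)) = (-2021 + I)*(I + (-43/5 + 11/5)) = (-2021 + I)*(I - 32/5) = (-2021 + I)*(-32/5 + I))
(C + Z(-706 + 729))*(s - 2375314) = (2883262 + (64672/5 + (-706 + 729)² - 10137*(-706 + 729)/5))*(4031396 - 2375314) = (2883262 + (64672/5 + 23² - 10137/5*23))*1656082 = (2883262 + (64672/5 + 529 - 233151/5))*1656082 = (2883262 - 165834/5)*1656082 = (14250476/5)*1656082 = 23599956795032/5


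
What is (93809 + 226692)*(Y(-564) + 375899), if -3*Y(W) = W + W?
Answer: 120596513775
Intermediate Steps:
Y(W) = -2*W/3 (Y(W) = -(W + W)/3 = -2*W/3)
(93809 + 226692)*(Y(-564) + 375899) = (93809 + 226692)*(-⅔*(-564) + 375899) = 320501*(376 + 375899) = 320501*376275 = 120596513775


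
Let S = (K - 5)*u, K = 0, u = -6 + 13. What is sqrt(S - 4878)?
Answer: 17*I*sqrt(17) ≈ 70.093*I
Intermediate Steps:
u = 7
S = -35 (S = (0 - 5)*7 = -5*7 = -35)
sqrt(S - 4878) = sqrt(-35 - 4878) = sqrt(-4913) = 17*I*sqrt(17)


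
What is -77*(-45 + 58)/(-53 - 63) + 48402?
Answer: 5615633/116 ≈ 48411.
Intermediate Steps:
-77*(-45 + 58)/(-53 - 63) + 48402 = -1001/(-116) + 48402 = -1001*(-1)/116 + 48402 = -77*(-13/116) + 48402 = 1001/116 + 48402 = 5615633/116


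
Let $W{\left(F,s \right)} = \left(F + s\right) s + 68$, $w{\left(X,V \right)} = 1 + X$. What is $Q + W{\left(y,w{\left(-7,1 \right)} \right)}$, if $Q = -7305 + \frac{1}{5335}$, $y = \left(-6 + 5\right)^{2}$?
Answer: $- \frac{38449344}{5335} \approx -7207.0$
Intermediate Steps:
$y = 1$ ($y = \left(-1\right)^{2} = 1$)
$W{\left(F,s \right)} = 68 + s \left(F + s\right)$ ($W{\left(F,s \right)} = s \left(F + s\right) + 68 = 68 + s \left(F + s\right)$)
$Q = - \frac{38972174}{5335}$ ($Q = -7305 + \frac{1}{5335} = - \frac{38972174}{5335} \approx -7305.0$)
$Q + W{\left(y,w{\left(-7,1 \right)} \right)} = - \frac{38972174}{5335} + \left(68 + \left(1 - 7\right)^{2} + 1 \left(1 - 7\right)\right) = - \frac{38972174}{5335} + \left(68 + \left(-6\right)^{2} + 1 \left(-6\right)\right) = - \frac{38972174}{5335} + \left(68 + 36 - 6\right) = - \frac{38972174}{5335} + 98 = - \frac{38449344}{5335}$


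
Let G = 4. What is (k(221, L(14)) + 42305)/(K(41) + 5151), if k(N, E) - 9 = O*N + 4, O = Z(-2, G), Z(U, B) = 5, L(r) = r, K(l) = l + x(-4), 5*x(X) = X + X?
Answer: 217115/25952 ≈ 8.3660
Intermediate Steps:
x(X) = 2*X/5 (x(X) = (X + X)/5 = (2*X)/5 = 2*X/5)
K(l) = -8/5 + l (K(l) = l + (⅖)*(-4) = l - 8/5 = -8/5 + l)
O = 5
k(N, E) = 13 + 5*N (k(N, E) = 9 + (5*N + 4) = 9 + (4 + 5*N) = 13 + 5*N)
(k(221, L(14)) + 42305)/(K(41) + 5151) = ((13 + 5*221) + 42305)/((-8/5 + 41) + 5151) = ((13 + 1105) + 42305)/(197/5 + 5151) = (1118 + 42305)/(25952/5) = 43423*(5/25952) = 217115/25952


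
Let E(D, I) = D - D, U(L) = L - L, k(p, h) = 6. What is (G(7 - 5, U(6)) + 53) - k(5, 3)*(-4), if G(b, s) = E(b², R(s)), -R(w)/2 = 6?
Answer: 77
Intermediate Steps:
R(w) = -12 (R(w) = -2*6 = -12)
U(L) = 0
E(D, I) = 0
G(b, s) = 0
(G(7 - 5, U(6)) + 53) - k(5, 3)*(-4) = (0 + 53) - 6*(-4) = 53 - 1*(-24) = 53 + 24 = 77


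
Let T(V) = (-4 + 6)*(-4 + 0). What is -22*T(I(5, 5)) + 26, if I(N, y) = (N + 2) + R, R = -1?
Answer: 202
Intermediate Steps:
I(N, y) = 1 + N (I(N, y) = (N + 2) - 1 = (2 + N) - 1 = 1 + N)
T(V) = -8 (T(V) = 2*(-4) = -8)
-22*T(I(5, 5)) + 26 = -22*(-8) + 26 = 176 + 26 = 202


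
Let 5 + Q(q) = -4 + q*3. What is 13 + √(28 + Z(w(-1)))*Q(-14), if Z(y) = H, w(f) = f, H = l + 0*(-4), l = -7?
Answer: 13 - 51*√21 ≈ -220.71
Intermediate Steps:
H = -7 (H = -7 + 0*(-4) = -7 + 0 = -7)
Z(y) = -7
Q(q) = -9 + 3*q (Q(q) = -5 + (-4 + q*3) = -5 + (-4 + 3*q) = -9 + 3*q)
13 + √(28 + Z(w(-1)))*Q(-14) = 13 + √(28 - 7)*(-9 + 3*(-14)) = 13 + √21*(-9 - 42) = 13 + √21*(-51) = 13 - 51*√21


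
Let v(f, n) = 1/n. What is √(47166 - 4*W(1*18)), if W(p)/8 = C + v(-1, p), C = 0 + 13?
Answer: √420734/3 ≈ 216.21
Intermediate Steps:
C = 13
W(p) = 104 + 8/p (W(p) = 8*(13 + 1/p) = 104 + 8/p)
√(47166 - 4*W(1*18)) = √(47166 - 4*(104 + 8/((1*18)))) = √(47166 - 4*(104 + 8/18)) = √(47166 - 4*(104 + 8*(1/18))) = √(47166 - 4*(104 + 4/9)) = √(47166 - 4*940/9) = √(47166 - 3760/9) = √(420734/9) = √420734/3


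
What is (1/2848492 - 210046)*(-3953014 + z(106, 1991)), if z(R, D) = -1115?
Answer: 2365812124946205399/2848492 ≈ 8.3055e+11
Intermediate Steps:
(1/2848492 - 210046)*(-3953014 + z(106, 1991)) = (1/2848492 - 210046)*(-3953014 - 1115) = (1/2848492 - 210046)*(-3954129) = -598314350631/2848492*(-3954129) = 2365812124946205399/2848492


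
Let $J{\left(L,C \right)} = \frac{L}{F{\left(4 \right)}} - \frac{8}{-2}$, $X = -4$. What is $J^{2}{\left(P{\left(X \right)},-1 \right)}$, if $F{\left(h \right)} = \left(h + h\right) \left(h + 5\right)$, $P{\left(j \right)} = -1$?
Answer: $\frac{82369}{5184} \approx 15.889$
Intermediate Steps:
$F{\left(h \right)} = 2 h \left(5 + h\right)$
$J{\left(L,C \right)} = 4 + \frac{L}{72}$ ($J{\left(L,C \right)} = \frac{L}{2 \cdot 4 \left(5 + 4\right)} - \frac{8}{-2} = \frac{L}{2 \cdot 4 \cdot 9} - -4 = \frac{L}{72} + 4 = 4 + \frac{L}{72}$)
$J^{2}{\left(P{\left(X \right)},-1 \right)} = \left(4 + \frac{1}{72} \left(-1\right)\right)^{2} = \left(4 - \frac{1}{72}\right)^{2} = \left(\frac{287}{72}\right)^{2} = \frac{82369}{5184}$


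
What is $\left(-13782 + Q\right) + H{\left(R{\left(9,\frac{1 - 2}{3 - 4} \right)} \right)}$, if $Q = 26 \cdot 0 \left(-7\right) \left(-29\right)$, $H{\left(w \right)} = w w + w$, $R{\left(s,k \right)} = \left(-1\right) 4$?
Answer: $-13770$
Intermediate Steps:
$R{\left(s,k \right)} = -4$
$H{\left(w \right)} = w + w^{2}$ ($H{\left(w \right)} = w^{2} + w = w + w^{2}$)
$Q = 0$ ($Q = 26 \cdot 0 \left(-29\right) = 0 \left(-29\right) = 0$)
$\left(-13782 + Q\right) + H{\left(R{\left(9,\frac{1 - 2}{3 - 4} \right)} \right)} = \left(-13782 + 0\right) - 4 \left(1 - 4\right) = -13782 - -12 = -13782 + 12 = -13770$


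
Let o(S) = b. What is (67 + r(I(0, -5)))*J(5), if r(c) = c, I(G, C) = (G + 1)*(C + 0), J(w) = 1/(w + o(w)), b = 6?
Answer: 62/11 ≈ 5.6364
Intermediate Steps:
o(S) = 6
J(w) = 1/(6 + w) (J(w) = 1/(w + 6) = 1/(6 + w))
I(G, C) = C*(1 + G) (I(G, C) = (1 + G)*C = C*(1 + G))
(67 + r(I(0, -5)))*J(5) = (67 - 5*(1 + 0))/(6 + 5) = (67 - 5*1)/11 = (67 - 5)*(1/11) = 62*(1/11) = 62/11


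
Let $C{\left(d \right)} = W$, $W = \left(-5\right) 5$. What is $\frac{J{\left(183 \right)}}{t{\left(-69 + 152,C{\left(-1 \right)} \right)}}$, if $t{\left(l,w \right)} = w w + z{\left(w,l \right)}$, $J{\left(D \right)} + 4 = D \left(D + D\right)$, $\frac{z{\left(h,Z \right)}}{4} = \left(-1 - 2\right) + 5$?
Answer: $\frac{66974}{633} \approx 105.8$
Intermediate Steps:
$z{\left(h,Z \right)} = 8$ ($z{\left(h,Z \right)} = 4 \left(\left(-1 - 2\right) + 5\right) = 4 \left(-3 + 5\right) = 4 \cdot 2 = 8$)
$J{\left(D \right)} = -4 + 2 D^{2}$ ($J{\left(D \right)} = -4 + D \left(D + D\right) = -4 + D 2 D = -4 + 2 D^{2}$)
$W = -25$
$C{\left(d \right)} = -25$
$t{\left(l,w \right)} = 8 + w^{2}$ ($t{\left(l,w \right)} = w w + 8 = w^{2} + 8 = 8 + w^{2}$)
$\frac{J{\left(183 \right)}}{t{\left(-69 + 152,C{\left(-1 \right)} \right)}} = \frac{-4 + 2 \cdot 183^{2}}{8 + \left(-25\right)^{2}} = \frac{-4 + 2 \cdot 33489}{8 + 625} = \frac{-4 + 66978}{633} = 66974 \cdot \frac{1}{633} = \frac{66974}{633}$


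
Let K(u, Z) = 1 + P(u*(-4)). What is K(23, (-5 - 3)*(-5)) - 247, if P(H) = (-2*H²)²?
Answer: 286556938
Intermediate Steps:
P(H) = 4*H⁴
K(u, Z) = 1 + 1024*u⁴ (K(u, Z) = 1 + 4*(u*(-4))⁴ = 1 + 4*(-4*u)⁴ = 1 + 4*(256*u⁴) = 1 + 1024*u⁴)
K(23, (-5 - 3)*(-5)) - 247 = (1 + 1024*23⁴) - 247 = (1 + 1024*279841) - 247 = (1 + 286557184) - 247 = 286557185 - 247 = 286556938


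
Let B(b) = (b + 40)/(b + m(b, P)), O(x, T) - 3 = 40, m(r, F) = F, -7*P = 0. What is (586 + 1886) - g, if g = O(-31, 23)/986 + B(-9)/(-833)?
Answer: 1074869111/434826 ≈ 2472.0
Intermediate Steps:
P = 0 (P = -⅐*0 = 0)
O(x, T) = 43 (O(x, T) = 3 + 40 = 43)
B(b) = (40 + b)/b (B(b) = (b + 40)/(b + 0) = (40 + b)/b)
g = 20761/434826 (g = 43/986 + ((40 - 9)/(-9))/(-833) = 43*(1/986) - ⅑*31*(-1/833) = 43/986 - 31/9*(-1/833) = 43/986 + 31/7497 = 20761/434826 ≈ 0.047746)
(586 + 1886) - g = (586 + 1886) - 1*20761/434826 = 2472 - 20761/434826 = 1074869111/434826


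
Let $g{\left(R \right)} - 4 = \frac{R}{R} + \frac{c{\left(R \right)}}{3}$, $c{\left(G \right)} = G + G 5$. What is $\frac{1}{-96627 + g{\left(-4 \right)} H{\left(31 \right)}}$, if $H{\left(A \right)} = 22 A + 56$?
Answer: $- \frac{1}{98841} \approx -1.0117 \cdot 10^{-5}$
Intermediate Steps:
$H{\left(A \right)} = 56 + 22 A$
$c{\left(G \right)} = 6 G$ ($c{\left(G \right)} = G + 5 G = 6 G$)
$g{\left(R \right)} = 5 + 2 R$ ($g{\left(R \right)} = 4 + \left(\frac{R}{R} + \frac{6 R}{3}\right) = 4 + \left(1 + 6 R \frac{1}{3}\right) = 4 + \left(1 + 2 R\right) = 5 + 2 R$)
$\frac{1}{-96627 + g{\left(-4 \right)} H{\left(31 \right)}} = \frac{1}{-96627 + \left(5 + 2 \left(-4\right)\right) \left(56 + 22 \cdot 31\right)} = \frac{1}{-96627 + \left(5 - 8\right) \left(56 + 682\right)} = \frac{1}{-96627 - 2214} = \frac{1}{-98841} = - \frac{1}{98841}$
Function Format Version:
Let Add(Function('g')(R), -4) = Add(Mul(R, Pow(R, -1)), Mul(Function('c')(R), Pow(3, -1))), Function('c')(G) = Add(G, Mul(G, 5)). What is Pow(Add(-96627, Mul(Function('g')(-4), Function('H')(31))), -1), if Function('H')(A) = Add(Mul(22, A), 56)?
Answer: Rational(-1, 98841) ≈ -1.0117e-5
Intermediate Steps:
Function('H')(A) = Add(56, Mul(22, A))
Function('c')(G) = Mul(6, G) (Function('c')(G) = Add(G, Mul(5, G)) = Mul(6, G))
Function('g')(R) = Add(5, Mul(2, R)) (Function('g')(R) = Add(4, Add(Mul(R, Pow(R, -1)), Mul(Mul(6, R), Pow(3, -1)))) = Add(4, Add(1, Mul(Mul(6, R), Rational(1, 3)))) = Add(4, Add(1, Mul(2, R))) = Add(5, Mul(2, R)))
Pow(Add(-96627, Mul(Function('g')(-4), Function('H')(31))), -1) = Pow(Add(-96627, Mul(Add(5, Mul(2, -4)), Add(56, Mul(22, 31)))), -1) = Pow(Add(-96627, Mul(Add(5, -8), Add(56, 682))), -1) = Pow(Add(-96627, Mul(-3, 738)), -1) = Pow(Add(-96627, -2214), -1) = Pow(-98841, -1) = Rational(-1, 98841)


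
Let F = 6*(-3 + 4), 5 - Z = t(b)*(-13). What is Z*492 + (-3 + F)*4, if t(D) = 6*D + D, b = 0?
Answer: 2472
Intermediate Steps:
t(D) = 7*D
Z = 5 (Z = 5 - 7*0*(-13) = 5 - 0*(-13) = 5 - 1*0 = 5 + 0 = 5)
F = 6 (F = 6*1 = 6)
Z*492 + (-3 + F)*4 = 5*492 + (-3 + 6)*4 = 2460 + 3*4 = 2460 + 12 = 2472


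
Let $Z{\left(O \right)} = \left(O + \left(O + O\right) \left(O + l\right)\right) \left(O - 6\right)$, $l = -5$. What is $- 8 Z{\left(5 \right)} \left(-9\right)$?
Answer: $-360$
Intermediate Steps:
$Z{\left(O \right)} = \left(-6 + O\right) \left(O + 2 O \left(-5 + O\right)\right)$ ($Z{\left(O \right)} = \left(O + \left(O + O\right) \left(O - 5\right)\right) \left(O - 6\right) = \left(O + 2 O \left(-5 + O\right)\right) \left(-6 + O\right) = \left(-6 + O\right) \left(O + 2 O \left(-5 + O\right)\right)$)
$- 8 Z{\left(5 \right)} \left(-9\right) = - 8 \cdot 5 \left(54 - 105 + 2 \cdot 5^{2}\right) \left(-9\right) = - 8 \cdot 5 \left(54 - 105 + 2 \cdot 25\right) \left(-9\right) = - 8 \cdot 5 \left(54 - 105 + 50\right) \left(-9\right) = - 8 \cdot 5 \left(-1\right) \left(-9\right) = \left(-8\right) \left(-5\right) \left(-9\right) = 40 \left(-9\right) = -360$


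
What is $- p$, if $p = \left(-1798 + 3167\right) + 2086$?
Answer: $-3455$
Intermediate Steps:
$p = 3455$ ($p = 1369 + 2086 = 3455$)
$- p = \left(-1\right) 3455 = -3455$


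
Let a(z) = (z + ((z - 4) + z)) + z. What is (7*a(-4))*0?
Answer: 0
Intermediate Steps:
a(z) = -4 + 4*z (a(z) = (z + ((-4 + z) + z)) + z = (z + (-4 + 2*z)) + z = (-4 + 3*z) + z = -4 + 4*z)
(7*a(-4))*0 = (7*(-4 + 4*(-4)))*0 = (7*(-4 - 16))*0 = (7*(-20))*0 = -140*0 = 0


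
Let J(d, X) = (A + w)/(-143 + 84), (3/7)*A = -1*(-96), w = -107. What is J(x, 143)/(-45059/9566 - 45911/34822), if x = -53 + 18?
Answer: 3247795707/9873793193 ≈ 0.32893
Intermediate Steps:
A = 224 (A = 7*(-1*(-96))/3 = (7/3)*96 = 224)
x = -35
J(d, X) = -117/59 (J(d, X) = (224 - 107)/(-143 + 84) = 117/(-59) = 117*(-1/59) = -117/59)
J(x, 143)/(-45059/9566 - 45911/34822) = -117/(59*(-45059/9566 - 45911/34822)) = -117/(59*(-502057281/83276813)) = -117/59*(-83276813/502057281) = 3247795707/9873793193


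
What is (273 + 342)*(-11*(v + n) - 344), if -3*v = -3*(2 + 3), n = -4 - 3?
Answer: -198030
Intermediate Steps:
n = -7
v = 5 (v = -(-1)*(2 + 3) = -(-1)*5 = -⅓*(-15) = 5)
(273 + 342)*(-11*(v + n) - 344) = (273 + 342)*(-11*(5 - 7) - 344) = 615*(-11*(-2) - 344) = 615*(22 - 344) = 615*(-322) = -198030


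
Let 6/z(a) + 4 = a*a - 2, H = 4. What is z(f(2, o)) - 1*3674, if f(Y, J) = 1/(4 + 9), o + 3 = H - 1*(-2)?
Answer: -3722776/1013 ≈ -3675.0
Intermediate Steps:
o = 3 (o = -3 + (4 - 1*(-2)) = -3 + (4 + 2) = -3 + 6 = 3)
f(Y, J) = 1/13
z(a) = 6/(-6 + a**2) (z(a) = 6/(-4 + (a*a - 2)) = 6/(-4 + (a**2 - 2)) = 6/(-4 + (-2 + a**2)) = 6/(-6 + a**2))
z(f(2, o)) - 1*3674 = 6/(-6 + (1/13)**2) - 1*3674 = 6/(-6 + 1/169) - 3674 = 6/(-1013/169) - 3674 = 6*(-169/1013) - 3674 = -1014/1013 - 3674 = -3722776/1013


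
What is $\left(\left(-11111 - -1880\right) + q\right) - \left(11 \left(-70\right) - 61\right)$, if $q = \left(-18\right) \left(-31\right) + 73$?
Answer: $-7769$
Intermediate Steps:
$q = 631$ ($q = 558 + 73 = 631$)
$\left(\left(-11111 - -1880\right) + q\right) - \left(11 \left(-70\right) - 61\right) = \left(\left(-11111 - -1880\right) + 631\right) - \left(11 \left(-70\right) - 61\right) = \left(\left(-11111 + 1880\right) + 631\right) - \left(-770 - 61\right) = \left(-9231 + 631\right) - -831 = -8600 + 831 = -7769$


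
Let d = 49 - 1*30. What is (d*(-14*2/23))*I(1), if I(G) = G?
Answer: -532/23 ≈ -23.130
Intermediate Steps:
d = 19 (d = 49 - 30 = 19)
(d*(-14*2/23))*I(1) = (19*(-14*2/23))*1 = (19*(-28*1/23))*1 = (19*(-28/23))*1 = -532/23*1 = -532/23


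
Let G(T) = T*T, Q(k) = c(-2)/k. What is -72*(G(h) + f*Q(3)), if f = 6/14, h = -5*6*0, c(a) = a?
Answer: 144/7 ≈ 20.571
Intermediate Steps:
h = 0 (h = -30*0 = 0)
f = 3/7 (f = 6*(1/14) = 3/7 ≈ 0.42857)
Q(k) = -2/k
G(T) = T²
-72*(G(h) + f*Q(3)) = -72*(0² + 3*(-2/3)/7) = -72*(0 + 3*(-2*⅓)/7) = -72*(0 + (3/7)*(-⅔)) = -72*(0 - 2/7) = -72*(-2/7) = 144/7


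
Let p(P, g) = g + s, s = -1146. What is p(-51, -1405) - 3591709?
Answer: -3594260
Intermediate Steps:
p(P, g) = -1146 + g (p(P, g) = g - 1146 = -1146 + g)
p(-51, -1405) - 3591709 = (-1146 - 1405) - 3591709 = -2551 - 3591709 = -3594260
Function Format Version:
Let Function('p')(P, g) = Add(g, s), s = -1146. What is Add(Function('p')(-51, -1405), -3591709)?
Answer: -3594260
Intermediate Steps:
Function('p')(P, g) = Add(-1146, g) (Function('p')(P, g) = Add(g, -1146) = Add(-1146, g))
Add(Function('p')(-51, -1405), -3591709) = Add(Add(-1146, -1405), -3591709) = Add(-2551, -3591709) = -3594260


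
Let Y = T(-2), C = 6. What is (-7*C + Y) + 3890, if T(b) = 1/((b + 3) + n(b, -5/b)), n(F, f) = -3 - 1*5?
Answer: 26935/7 ≈ 3847.9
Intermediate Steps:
n(F, f) = -8 (n(F, f) = -3 - 5 = -8)
T(b) = 1/(-5 + b) (T(b) = 1/((b + 3) - 8) = 1/((3 + b) - 8) = 1/(-5 + b))
Y = -⅐ (Y = 1/(-5 - 2) = 1/(-7) = -⅐ ≈ -0.14286)
(-7*C + Y) + 3890 = (-7*6 - ⅐) + 3890 = (-42 - ⅐) + 3890 = -295/7 + 3890 = 26935/7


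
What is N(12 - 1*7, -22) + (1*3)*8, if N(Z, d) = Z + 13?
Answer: 42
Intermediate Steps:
N(Z, d) = 13 + Z
N(12 - 1*7, -22) + (1*3)*8 = (13 + (12 - 1*7)) + (1*3)*8 = (13 + (12 - 7)) + 3*8 = (13 + 5) + 24 = 18 + 24 = 42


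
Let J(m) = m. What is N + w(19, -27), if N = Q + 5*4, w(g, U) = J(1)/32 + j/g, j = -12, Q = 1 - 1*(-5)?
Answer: 15443/608 ≈ 25.400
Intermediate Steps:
Q = 6 (Q = 1 + 5 = 6)
w(g, U) = 1/32 - 12/g
N = 26 (N = 6 + 5*4 = 6 + 20 = 26)
N + w(19, -27) = 26 + (1/32)*(-384 + 19)/19 = 26 + (1/32)*(1/19)*(-365) = 26 - 365/608 = 15443/608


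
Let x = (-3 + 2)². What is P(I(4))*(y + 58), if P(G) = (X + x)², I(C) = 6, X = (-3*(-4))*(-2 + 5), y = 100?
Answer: 216302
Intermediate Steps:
X = 36 (X = 12*3 = 36)
x = 1 (x = (-1)² = 1)
P(G) = 1369 (P(G) = (36 + 1)² = 37² = 1369)
P(I(4))*(y + 58) = 1369*(100 + 58) = 1369*158 = 216302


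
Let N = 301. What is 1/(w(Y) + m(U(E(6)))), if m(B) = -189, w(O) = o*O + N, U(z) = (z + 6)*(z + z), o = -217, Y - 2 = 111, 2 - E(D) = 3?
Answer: -1/24409 ≈ -4.0968e-5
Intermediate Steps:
E(D) = -1 (E(D) = 2 - 1*3 = 2 - 3 = -1)
Y = 113 (Y = 2 + 111 = 113)
U(z) = 2*z*(6 + z) (U(z) = (6 + z)*(2*z) = 2*z*(6 + z))
w(O) = 301 - 217*O (w(O) = -217*O + 301 = 301 - 217*O)
1/(w(Y) + m(U(E(6)))) = 1/((301 - 217*113) - 189) = 1/((301 - 24521) - 189) = 1/(-24220 - 189) = 1/(-24409) = -1/24409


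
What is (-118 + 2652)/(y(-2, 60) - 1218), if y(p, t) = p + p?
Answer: -1267/611 ≈ -2.0737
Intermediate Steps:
y(p, t) = 2*p
(-118 + 2652)/(y(-2, 60) - 1218) = (-118 + 2652)/(2*(-2) - 1218) = 2534/(-4 - 1218) = 2534/(-1222) = 2534*(-1/1222) = -1267/611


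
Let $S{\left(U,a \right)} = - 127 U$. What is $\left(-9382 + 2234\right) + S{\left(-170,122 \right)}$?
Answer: $14442$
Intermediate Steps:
$\left(-9382 + 2234\right) + S{\left(-170,122 \right)} = \left(-9382 + 2234\right) - -21590 = -7148 + 21590 = 14442$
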